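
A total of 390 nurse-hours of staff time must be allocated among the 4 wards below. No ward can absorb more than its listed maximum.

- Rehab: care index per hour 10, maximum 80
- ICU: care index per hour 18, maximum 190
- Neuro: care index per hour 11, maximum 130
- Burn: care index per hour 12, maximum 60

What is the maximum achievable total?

5670

Highest care index per hour first: ICU 18 > Burn 12 > Neuro 11 > Rehab 10.
ICU: +190 to 190 (cap) — 200 left.
Give Burn 60 to hit its cap of 60 — 140 left.
Neuro takes 130 to reach its cap of 130 — 10 left.
Only 10 left; Rehab takes them to reach 10.
Total = 10×10 + 18×190 + 11×130 + 12×60 = 5670.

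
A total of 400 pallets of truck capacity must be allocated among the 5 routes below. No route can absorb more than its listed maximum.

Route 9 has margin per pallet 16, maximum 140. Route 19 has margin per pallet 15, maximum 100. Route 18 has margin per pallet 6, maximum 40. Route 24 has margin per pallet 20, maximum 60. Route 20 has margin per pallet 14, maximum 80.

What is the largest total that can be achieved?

Rank by margin per pallet: Route 24 20 > Route 9 16 > Route 19 15 > Route 20 14 > Route 18 6.
Route 24 takes 60 to reach its cap of 60 ; 340 left.
Route 9: +140 to 140 (cap) ; 200 left.
Route 19 takes 100 to reach its cap of 100 ; 100 left.
Route 20: +80 to 80 (cap) ; 20 left.
Route 18 has room for 40 but only 20 remain, so it gets 20.
Total = 16×140 + 15×100 + 6×20 + 20×60 + 14×80 = 6180.

6180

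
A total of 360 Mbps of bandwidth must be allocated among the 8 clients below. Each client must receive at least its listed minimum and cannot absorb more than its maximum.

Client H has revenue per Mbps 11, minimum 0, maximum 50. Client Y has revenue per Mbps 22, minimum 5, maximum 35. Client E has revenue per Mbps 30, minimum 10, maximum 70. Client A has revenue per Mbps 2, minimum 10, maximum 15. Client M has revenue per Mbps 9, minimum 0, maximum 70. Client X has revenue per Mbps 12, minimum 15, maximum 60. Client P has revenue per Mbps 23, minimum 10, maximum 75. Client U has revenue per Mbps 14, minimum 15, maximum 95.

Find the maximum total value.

Meeting every minimum uses 0+5+10+10+0+15+10+15 = 65 Mbps, leaving 295.
Order the clients by revenue per Mbps: Client E 30 > Client P 23 > Client Y 22 > Client U 14 > Client X 12 > Client H 11 > Client M 9 > Client A 2.
Client E: +60 to 70 (cap) ; 235 left.
Client P: +65 to 75 (cap) ; 170 left.
Client Y takes 30 more to reach its cap of 35 ; 140 left.
Client U takes 80 more to reach its cap of 95 ; 60 left.
Client X: +45 to 60 (cap) ; 15 left.
Only 15 left; Client H takes them to reach 15.
Total = 11×15 + 22×35 + 30×70 + 2×10 + 12×60 + 23×75 + 14×95 = 6830.

6830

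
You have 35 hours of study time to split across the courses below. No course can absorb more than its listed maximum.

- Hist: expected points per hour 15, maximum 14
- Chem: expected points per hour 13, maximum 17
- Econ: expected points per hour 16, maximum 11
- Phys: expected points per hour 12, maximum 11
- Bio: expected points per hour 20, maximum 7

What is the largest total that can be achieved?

565

Highest expected points per hour first: Bio 20 > Econ 16 > Hist 15 > Chem 13 > Phys 12.
Bio takes 7 to reach its cap of 7 → 28 left.
Give Econ 11 to hit its cap of 11 → 17 left.
Hist: +14 to 14 (cap) → 3 left.
Only 3 left; Chem takes them to reach 3.
Total = 15×14 + 13×3 + 16×11 + 20×7 = 565.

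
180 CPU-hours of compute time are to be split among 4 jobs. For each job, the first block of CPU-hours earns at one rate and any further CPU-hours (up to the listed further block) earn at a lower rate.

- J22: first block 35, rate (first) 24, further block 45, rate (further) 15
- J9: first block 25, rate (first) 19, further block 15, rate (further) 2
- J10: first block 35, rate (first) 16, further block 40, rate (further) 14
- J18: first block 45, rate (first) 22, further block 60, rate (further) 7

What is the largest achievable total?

Rank every tier by rate: J22/tier1 24 > J18/tier1 22 > J9/tier1 19 > J10/tier1 16 > J22/tier2 15 > J10/tier2 14 > J18/tier2 7 > J9/tier2 2.
J22/tier1 (24): +35 ; 145 left.
J18/tier1 (22): +45 ; 100 left.
Fill J9 tier1 block (25 at 19) ; 75 left.
J10 tier1 at 16: fill all 35 ; 40 left.
J22/tier2: +40 of 45 at 15; pool empty.
Total = 24×35 + 22×45 + 19×25 + 16×35 + 15×40 = 3465.

3465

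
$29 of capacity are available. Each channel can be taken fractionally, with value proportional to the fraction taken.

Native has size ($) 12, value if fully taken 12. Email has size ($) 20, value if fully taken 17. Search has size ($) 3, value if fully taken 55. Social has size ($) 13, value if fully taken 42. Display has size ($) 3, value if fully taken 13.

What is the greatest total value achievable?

Rank by value-to-size ratio: Search 55/3≈18.3, Display 13/3≈4.33, Social 42/13≈3.23, Native 12/12≈1, Email 17/20≈0.85.
Search: take in full, 3 $ for value 55 ; 26 left.
Take all of Display (3 $, value 13) ; 23 $ left.
All 13 $ of Social fit (value 42) ; 10 remain.
10 $ left: a 10/12 share of Native gives 12×10/12 = 10.
Total value = 120.

120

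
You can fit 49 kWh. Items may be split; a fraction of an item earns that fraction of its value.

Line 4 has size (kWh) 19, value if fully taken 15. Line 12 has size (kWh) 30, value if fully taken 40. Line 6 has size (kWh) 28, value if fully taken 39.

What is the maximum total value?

Sort by value density: Line 6 39/28≈1.39, Line 12 40/30≈1.33, Line 4 15/19≈0.789.
Take all of Line 6 (28 kWh, value 39) → 21 kWh left.
21 kWh left: a 21/30 share of Line 12 gives 40×21/30 = 28.
Total value = 67.

67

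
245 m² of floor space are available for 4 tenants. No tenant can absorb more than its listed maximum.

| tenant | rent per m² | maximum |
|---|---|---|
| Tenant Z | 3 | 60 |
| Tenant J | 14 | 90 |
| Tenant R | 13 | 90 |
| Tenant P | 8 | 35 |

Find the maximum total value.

2800

Highest rent per m² first: Tenant J 14 > Tenant R 13 > Tenant P 8 > Tenant Z 3.
Give Tenant J 90 to hit its cap of 90 ; 155 left.
Tenant R: +90 to 90 (cap) ; 65 left.
Tenant P: +35 to 35 (cap) ; 30 left.
Tenant Z: +30 (room for 60) → 30. Pool exhausted.
Total = 3×30 + 14×90 + 13×90 + 8×35 = 2800.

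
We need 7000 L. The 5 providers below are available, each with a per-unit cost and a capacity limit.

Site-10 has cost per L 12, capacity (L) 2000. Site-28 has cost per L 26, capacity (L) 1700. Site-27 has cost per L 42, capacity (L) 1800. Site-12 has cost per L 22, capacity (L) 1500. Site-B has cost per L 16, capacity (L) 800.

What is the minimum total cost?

Use providers in increasing cost order.
Site-10 (12): use full 2000 — 5000 L to go.
Site-B (16): use full 800 — 4200 L to go.
Site-12 at 22: take all 1500 L — 2700 still needed.
Take 1700 from Site-28 at 26 — need 1000 more.
Site-27 at 42: take 1000 of its 1800 — requirement met.
Cost = 2000×12 + 800×16 + 1500×22 + 1700×26 + 1000×42 = 156000.

156000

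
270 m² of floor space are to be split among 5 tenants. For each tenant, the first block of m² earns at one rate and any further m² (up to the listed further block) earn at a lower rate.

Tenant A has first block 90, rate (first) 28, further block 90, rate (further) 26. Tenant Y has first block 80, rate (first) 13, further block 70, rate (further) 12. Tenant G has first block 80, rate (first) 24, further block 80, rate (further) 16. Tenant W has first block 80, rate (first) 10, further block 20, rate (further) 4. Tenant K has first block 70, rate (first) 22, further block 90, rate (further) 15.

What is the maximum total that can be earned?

Order all 10 blocks by rate: Tenant A/tier1 28 > Tenant A/tier2 26 > Tenant G/tier1 24 > Tenant K/tier1 22 > Tenant G/tier2 16 > Tenant K/tier2 15 > Tenant Y/tier1 13 > Tenant Y/tier2 12 > Tenant W/tier1 10 > Tenant W/tier2 4.
Fill Tenant A tier1 block (90 at 28) ; 180 left.
Tenant A tier2 at 26: fill all 90 ; 90 left.
Tenant G tier1 at 24: fill all 80 ; 10 left.
Tenant K/tier1: +10 of 70 at 22; pool empty.
Total = 28×90 + 26×90 + 24×80 + 22×10 = 7000.

7000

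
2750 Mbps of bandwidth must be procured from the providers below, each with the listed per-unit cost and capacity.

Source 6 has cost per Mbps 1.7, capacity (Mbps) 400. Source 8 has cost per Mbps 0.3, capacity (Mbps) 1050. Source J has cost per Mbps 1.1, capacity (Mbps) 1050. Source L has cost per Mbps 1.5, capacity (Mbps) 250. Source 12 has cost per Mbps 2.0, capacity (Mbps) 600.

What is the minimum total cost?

Fill from the cheapest provider first.
Source 8 (0.3): use full 1050 — 1700 Mbps to go.
Source J at 1.1: take all 1050 Mbps — 650 still needed.
Take 250 from Source L at 1.5 — need 400 more.
Source 6 (1.7): use full 400 — 0 Mbps to go.
Source 12: unused.
Cost = 1050×0.3 + 1050×1.1 + 250×1.5 + 400×1.7 = 2525.

2525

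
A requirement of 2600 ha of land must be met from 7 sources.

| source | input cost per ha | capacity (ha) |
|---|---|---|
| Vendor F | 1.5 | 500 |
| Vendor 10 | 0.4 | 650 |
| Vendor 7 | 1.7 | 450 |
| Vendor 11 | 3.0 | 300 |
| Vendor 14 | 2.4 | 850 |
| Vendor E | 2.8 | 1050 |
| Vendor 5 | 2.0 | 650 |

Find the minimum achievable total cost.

3915

Fill from the cheapest source first.
Vendor 10 at 0.4: take all 650 ha → 1950 still needed.
Vendor F at 1.5: take all 500 ha → 1450 still needed.
Take 450 from Vendor 7 at 1.7 → need 1000 more.
Take 650 from Vendor 5 at 2.0 → need 350 more.
Take 350 from Vendor 14 at 2.4 to finish.
Vendor E, Vendor 11: unused.
Cost = 650×0.4 + 500×1.5 + 450×1.7 + 650×2.0 + 350×2.4 = 3915.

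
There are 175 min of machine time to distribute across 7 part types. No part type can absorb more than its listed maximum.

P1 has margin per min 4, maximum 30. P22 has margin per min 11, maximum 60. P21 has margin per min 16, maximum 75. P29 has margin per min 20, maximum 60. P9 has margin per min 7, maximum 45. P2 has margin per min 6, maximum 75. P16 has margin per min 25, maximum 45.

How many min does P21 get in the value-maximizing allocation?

70

Highest margin per min first: P16 25 > P29 20 > P21 16 > P22 11 > P9 7 > P2 6 > P1 4.
P16 takes 45 to reach its cap of 45 ; 130 left.
Give P29 60 to hit its cap of 60 ; 70 left.
Only 70 left; P21 takes them to reach 70.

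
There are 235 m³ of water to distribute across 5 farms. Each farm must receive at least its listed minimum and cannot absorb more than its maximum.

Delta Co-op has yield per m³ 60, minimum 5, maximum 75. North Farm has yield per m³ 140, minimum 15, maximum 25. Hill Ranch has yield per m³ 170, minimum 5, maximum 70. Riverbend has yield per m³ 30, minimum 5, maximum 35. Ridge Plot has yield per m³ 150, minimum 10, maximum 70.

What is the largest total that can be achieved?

29950

Meeting every minimum uses 5+15+5+5+10 = 40 m³, leaving 195.
Rank by yield per m³: Hill Ranch 170 > Ridge Plot 150 > North Farm 140 > Delta Co-op 60 > Riverbend 30.
Hill Ranch: +65 to 70 (cap) ; 130 left.
Give Ridge Plot 60 more to hit its cap of 70 ; 70 left.
North Farm: +10 to 25 (cap) ; 60 left.
Only 60 left; Delta Co-op takes them to reach 65.
Total = 60×65 + 140×25 + 170×70 + 30×5 + 150×70 = 29950.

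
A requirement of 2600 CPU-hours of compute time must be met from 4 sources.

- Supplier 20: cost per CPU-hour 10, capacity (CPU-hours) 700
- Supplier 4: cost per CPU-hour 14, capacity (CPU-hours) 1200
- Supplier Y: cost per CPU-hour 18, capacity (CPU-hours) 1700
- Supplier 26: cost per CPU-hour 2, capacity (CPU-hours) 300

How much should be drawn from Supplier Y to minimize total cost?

400

Fill from the cheapest source first.
Supplier 26 (2): use full 300 ; 2300 CPU-hours to go.
Take 700 from Supplier 20 at 10 ; need 1600 more.
Supplier 4 (14): use full 1200 ; 400 CPU-hours to go.
Take 400 from Supplier Y at 18 to finish.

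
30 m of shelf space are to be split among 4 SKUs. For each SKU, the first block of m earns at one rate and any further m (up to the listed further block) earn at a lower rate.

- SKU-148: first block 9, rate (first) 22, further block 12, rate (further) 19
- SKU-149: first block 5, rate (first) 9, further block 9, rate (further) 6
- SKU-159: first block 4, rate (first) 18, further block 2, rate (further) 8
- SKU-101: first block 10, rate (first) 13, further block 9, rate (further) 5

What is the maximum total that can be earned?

Treat each block as its own option and order by rate: SKU-148/first 22 > SKU-148/second 19 > SKU-159/first 18 > SKU-101/first 13 > SKU-149/first 9 > SKU-159/second 8 > SKU-149/second 6 > SKU-101/second 5.
Fill SKU-148 first block (9 at 22) ; 21 left.
SKU-148/second (19): +12 ; 9 left.
SKU-159/first (18): +4 ; 5 left.
5 remain; put them into SKU-101 first at 13.
Total = 22×9 + 19×12 + 18×4 + 13×5 = 563.

563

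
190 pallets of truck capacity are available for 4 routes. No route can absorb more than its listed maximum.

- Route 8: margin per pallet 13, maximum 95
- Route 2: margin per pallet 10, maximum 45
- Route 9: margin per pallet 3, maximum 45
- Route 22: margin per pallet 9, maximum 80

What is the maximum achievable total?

Order the routes by margin per pallet: Route 8 13 > Route 2 10 > Route 22 9 > Route 9 3.
Give Route 8 95 to hit its cap of 95 ; 95 left.
Route 2 takes 45 to reach its cap of 45 ; 50 left.
Route 22: +50 (room for 80) → 50. Pool exhausted.
Total = 13×95 + 10×45 + 9×50 = 2135.

2135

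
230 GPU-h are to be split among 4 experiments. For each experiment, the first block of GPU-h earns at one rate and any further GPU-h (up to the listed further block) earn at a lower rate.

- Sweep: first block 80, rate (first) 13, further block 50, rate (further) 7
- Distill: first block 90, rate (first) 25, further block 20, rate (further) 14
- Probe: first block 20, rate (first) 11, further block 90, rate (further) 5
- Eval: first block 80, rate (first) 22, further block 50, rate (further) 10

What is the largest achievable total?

4810

Order all 8 blocks by rate: Distill/tier1 25 > Eval/tier1 22 > Distill/tier2 14 > Sweep/tier1 13 > Probe/tier1 11 > Eval/tier2 10 > Sweep/tier2 7 > Probe/tier2 5.
Fill Distill tier1 block (90 at 25) → 140 left.
Eval/tier1 (22): +80 → 60 left.
Distill/tier2 (14): +20 → 40 left.
Sweep tier1 at 13: only 40 left, fill 40.
Total = 25×90 + 22×80 + 14×20 + 13×40 = 4810.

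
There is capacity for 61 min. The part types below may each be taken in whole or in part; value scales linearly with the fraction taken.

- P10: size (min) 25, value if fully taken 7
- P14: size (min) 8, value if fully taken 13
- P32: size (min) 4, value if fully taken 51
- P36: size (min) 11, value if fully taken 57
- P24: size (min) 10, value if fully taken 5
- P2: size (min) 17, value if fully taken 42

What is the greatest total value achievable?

171.08

Sort by value density: P32 51/4≈12.8, P36 57/11≈5.18, P2 42/17≈2.47, P14 13/8≈1.62, P24 5/10≈0.5, P10 7/25≈0.28.
P32: take in full, 4 min for value 51 → 57 left.
Take all of P36 (11 min, value 57) → 46 min left.
All 17 min of P2 fit (value 42) → 29 remain.
All 8 min of P14 fit (value 13) → 21 remain.
P24: take in full, 10 min for value 5 → 11 left.
Fill the last 11 min with part of P10: 11/25 of it earns 3.08.
Total value = 171.08.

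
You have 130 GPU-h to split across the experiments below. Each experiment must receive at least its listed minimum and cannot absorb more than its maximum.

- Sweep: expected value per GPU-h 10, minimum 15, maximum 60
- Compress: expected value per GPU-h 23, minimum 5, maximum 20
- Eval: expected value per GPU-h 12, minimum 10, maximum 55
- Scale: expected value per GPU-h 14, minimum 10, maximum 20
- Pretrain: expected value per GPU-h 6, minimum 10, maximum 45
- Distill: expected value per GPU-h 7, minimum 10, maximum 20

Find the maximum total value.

1680

Meeting every minimum uses 15+5+10+10+10+10 = 60 GPU-h, leaving 70.
Rank by expected value per GPU-h: Compress 23 > Scale 14 > Eval 12 > Sweep 10 > Distill 7 > Pretrain 6.
Compress takes 15 more to reach its cap of 20 ; 55 left.
Scale takes 10 more to reach its cap of 20 ; 45 left.
Eval takes 45 more to reach its cap of 55 ; 0 left.
Total = 10×15 + 23×20 + 12×55 + 14×20 + 6×10 + 7×10 = 1680.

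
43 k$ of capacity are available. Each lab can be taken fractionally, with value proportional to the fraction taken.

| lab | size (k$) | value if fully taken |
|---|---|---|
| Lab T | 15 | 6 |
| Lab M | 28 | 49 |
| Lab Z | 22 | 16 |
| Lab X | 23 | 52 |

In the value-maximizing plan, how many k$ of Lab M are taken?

Rank by value-to-size ratio: Lab X 52/23≈2.26, Lab M 49/28≈1.75, Lab Z 16/22≈0.727, Lab T 6/15≈0.4.
Take all of Lab X (23 k$, value 52) → 20 k$ left.
Only 20 k$ remain; take 20/28 of Lab M for value 49×20/28 = 35.

20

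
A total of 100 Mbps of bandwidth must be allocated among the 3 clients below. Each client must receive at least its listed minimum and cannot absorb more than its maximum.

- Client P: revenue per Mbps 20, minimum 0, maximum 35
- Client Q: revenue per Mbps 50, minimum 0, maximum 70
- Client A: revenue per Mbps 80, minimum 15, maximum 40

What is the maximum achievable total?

6200

Meeting every minimum uses 0+0+15 = 15 Mbps, leaving 85.
Rank by revenue per Mbps: Client A 80 > Client Q 50 > Client P 20.
Give Client A 25 more to hit its cap of 40 — 60 left.
Client Q: +60 (room for 70) → 60. Pool exhausted.
Total = 50×60 + 80×40 = 6200.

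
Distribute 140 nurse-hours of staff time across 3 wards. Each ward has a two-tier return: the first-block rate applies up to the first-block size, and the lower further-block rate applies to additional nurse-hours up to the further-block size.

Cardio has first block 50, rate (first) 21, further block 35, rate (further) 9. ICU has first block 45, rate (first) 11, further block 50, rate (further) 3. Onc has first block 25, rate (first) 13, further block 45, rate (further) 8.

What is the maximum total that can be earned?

2050

Order all 6 blocks by rate: Cardio/first 21 > Onc/first 13 > ICU/first 11 > Cardio/second 9 > Onc/second 8 > ICU/second 3.
Cardio/first (21): +50 → 90 left.
Onc first at 13: fill all 25 → 65 left.
ICU/first (11): +45 → 20 left.
Cardio second at 9: only 20 left, fill 20.
Total = 21×50 + 13×25 + 11×45 + 9×20 = 2050.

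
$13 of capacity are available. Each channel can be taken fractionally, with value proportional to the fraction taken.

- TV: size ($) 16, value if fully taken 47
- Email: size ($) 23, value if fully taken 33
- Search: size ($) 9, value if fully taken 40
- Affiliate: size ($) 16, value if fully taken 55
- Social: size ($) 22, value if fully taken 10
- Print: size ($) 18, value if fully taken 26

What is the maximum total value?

53.75

Sort by value density: Search 40/9≈4.44, Affiliate 55/16≈3.44, TV 47/16≈2.94, Print 26/18≈1.44, Email 33/23≈1.43, Social 10/22≈0.455.
Search: take in full, 9 $ for value 40 — 4 left.
Fill the last 4 $ with part of Affiliate: 4/16 of it earns 13.75.
Total value = 53.75.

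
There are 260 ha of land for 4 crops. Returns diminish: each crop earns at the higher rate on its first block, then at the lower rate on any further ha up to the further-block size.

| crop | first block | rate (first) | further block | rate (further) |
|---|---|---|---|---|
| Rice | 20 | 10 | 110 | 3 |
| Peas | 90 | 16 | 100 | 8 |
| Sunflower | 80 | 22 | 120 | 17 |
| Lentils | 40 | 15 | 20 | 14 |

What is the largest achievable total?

4760

Order all 8 blocks by rate: Sunflower/tier1 22 > Sunflower/tier2 17 > Peas/tier1 16 > Lentils/tier1 15 > Lentils/tier2 14 > Rice/tier1 10 > Peas/tier2 8 > Rice/tier2 3.
Sunflower tier1 at 22: fill all 80 → 180 left.
Fill Sunflower tier2 block (120 at 17) → 60 left.
60 remain; put them into Peas tier1 at 16.
Total = 22×80 + 17×120 + 16×60 = 4760.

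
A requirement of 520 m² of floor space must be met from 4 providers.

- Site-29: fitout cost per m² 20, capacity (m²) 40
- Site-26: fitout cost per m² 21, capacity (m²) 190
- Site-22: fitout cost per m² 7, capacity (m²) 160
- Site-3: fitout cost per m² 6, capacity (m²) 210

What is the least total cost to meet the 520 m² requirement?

5490

Use providers in increasing cost order.
Site-3 (6): use full 210 ; 310 m² to go.
Site-22 at 7: take all 160 m² ; 150 still needed.
Take 40 from Site-29 at 20 ; need 110 more.
Site-26 (21): take the remaining 110 ; done.
Cost = 210×6 + 160×7 + 40×20 + 110×21 = 5490.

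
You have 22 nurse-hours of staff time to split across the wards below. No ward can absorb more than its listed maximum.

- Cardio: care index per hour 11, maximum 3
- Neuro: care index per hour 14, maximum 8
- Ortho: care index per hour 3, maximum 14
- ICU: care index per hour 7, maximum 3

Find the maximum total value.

Highest care index per hour first: Neuro 14 > Cardio 11 > ICU 7 > Ortho 3.
Neuro takes 8 to reach its cap of 8 ; 14 left.
Give Cardio 3 to hit its cap of 3 ; 11 left.
ICU takes 3 to reach its cap of 3 ; 8 left.
Ortho: +8 (room for 14) → 8. Pool exhausted.
Total = 11×3 + 14×8 + 3×8 + 7×3 = 190.

190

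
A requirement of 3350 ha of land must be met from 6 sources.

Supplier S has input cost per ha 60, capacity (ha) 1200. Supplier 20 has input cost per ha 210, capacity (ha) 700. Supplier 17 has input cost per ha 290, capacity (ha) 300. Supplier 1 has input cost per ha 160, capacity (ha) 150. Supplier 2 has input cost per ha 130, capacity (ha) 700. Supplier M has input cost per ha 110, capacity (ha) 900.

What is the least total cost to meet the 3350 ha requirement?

370000

Use sources in increasing cost order.
Take 1200 from Supplier S at 60 — need 2150 more.
Supplier M (110): use full 900 — 1250 ha to go.
Supplier 2 (130): use full 700 — 550 ha to go.
Supplier 1 at 160: take all 150 ha — 400 still needed.
Supplier 20 at 210: take 400 of its 700 — requirement met.
Supplier 17: unused.
Cost = 1200×60 + 900×110 + 700×130 + 150×160 + 400×210 = 370000.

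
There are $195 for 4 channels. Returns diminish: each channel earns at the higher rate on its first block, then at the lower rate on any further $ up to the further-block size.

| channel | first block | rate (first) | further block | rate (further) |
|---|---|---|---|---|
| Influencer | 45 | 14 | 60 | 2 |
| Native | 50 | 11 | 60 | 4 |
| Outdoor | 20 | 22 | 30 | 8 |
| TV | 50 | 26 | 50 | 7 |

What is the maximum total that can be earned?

3160

Rank every tier by rate: TV/first 26 > Outdoor/first 22 > Influencer/first 14 > Native/first 11 > Outdoor/second 8 > TV/second 7 > Native/second 4 > Influencer/second 2.
TV first at 26: fill all 50 → 145 left.
Outdoor/first (22): +20 → 125 left.
Fill Influencer first block (45 at 14) → 80 left.
Native first at 11: fill all 50 → 30 left.
Outdoor second at 8: fill all 30 → 0 left.
Total = 26×50 + 22×20 + 14×45 + 11×50 + 8×30 = 3160.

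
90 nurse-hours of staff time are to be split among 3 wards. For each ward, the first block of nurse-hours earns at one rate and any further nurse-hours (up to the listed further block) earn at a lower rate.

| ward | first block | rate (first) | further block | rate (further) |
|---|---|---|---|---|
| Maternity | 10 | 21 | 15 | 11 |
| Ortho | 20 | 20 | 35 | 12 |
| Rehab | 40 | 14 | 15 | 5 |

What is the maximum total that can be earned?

1410

Order all 6 blocks by rate: Maternity/tier1 21 > Ortho/tier1 20 > Rehab/tier1 14 > Ortho/tier2 12 > Maternity/tier2 11 > Rehab/tier2 5.
Maternity tier1 at 21: fill all 10 → 80 left.
Ortho tier1 at 20: fill all 20 → 60 left.
Rehab/tier1 (14): +40 → 20 left.
Ortho/tier2: +20 of 35 at 12; pool empty.
Total = 21×10 + 20×20 + 14×40 + 12×20 = 1410.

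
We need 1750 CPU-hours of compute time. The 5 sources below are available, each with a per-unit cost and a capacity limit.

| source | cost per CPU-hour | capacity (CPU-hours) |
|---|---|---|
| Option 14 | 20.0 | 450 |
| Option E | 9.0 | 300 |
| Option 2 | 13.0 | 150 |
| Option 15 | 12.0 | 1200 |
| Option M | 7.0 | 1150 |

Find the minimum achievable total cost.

14350

Fill from the cheapest source first.
Option M (7.0): use full 1150 — 600 CPU-hours to go.
Take 300 from Option E at 9.0 — need 300 more.
Option 15 (12.0): take the remaining 300 — done.
Option 2, Option 14: unused.
Cost = 1150×7.0 + 300×9.0 + 300×12.0 = 14350.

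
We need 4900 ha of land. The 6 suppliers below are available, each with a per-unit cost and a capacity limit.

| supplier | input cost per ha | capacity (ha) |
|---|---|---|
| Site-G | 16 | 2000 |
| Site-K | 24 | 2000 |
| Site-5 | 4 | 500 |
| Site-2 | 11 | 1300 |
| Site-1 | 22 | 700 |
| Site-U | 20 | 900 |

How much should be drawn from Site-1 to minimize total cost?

200

Use suppliers in increasing cost order.
Site-5 (4): use full 500 — 4400 ha to go.
Site-2 at 11: take all 1300 ha — 3100 still needed.
Site-G (16): use full 2000 — 1100 ha to go.
Take 900 from Site-U at 20 — need 200 more.
Take 200 from Site-1 at 22 to finish.
Site-K: unused.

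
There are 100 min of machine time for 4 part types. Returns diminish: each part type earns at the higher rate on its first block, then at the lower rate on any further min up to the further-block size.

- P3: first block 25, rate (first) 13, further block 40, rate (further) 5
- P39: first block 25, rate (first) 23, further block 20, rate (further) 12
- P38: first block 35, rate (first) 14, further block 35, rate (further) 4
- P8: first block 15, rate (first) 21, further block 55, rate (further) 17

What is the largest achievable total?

Order all 8 blocks by rate: P39/first 23 > P8/first 21 > P8/second 17 > P38/first 14 > P3/first 13 > P39/second 12 > P3/second 5 > P38/second 4.
P39/first (23): +25 — 75 left.
Fill P8 first block (15 at 21) — 60 left.
P8 second at 17: fill all 55 — 5 left.
P38 first at 14: only 5 left, fill 5.
Total = 23×25 + 21×15 + 17×55 + 14×5 = 1895.

1895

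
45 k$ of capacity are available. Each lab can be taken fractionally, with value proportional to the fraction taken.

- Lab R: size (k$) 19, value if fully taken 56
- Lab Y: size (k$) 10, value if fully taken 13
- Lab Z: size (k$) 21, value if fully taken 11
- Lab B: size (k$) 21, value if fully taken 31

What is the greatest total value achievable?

Best value per unit of size first: Lab R 56/19≈2.95, Lab B 31/21≈1.48, Lab Y 13/10≈1.3, Lab Z 11/21≈0.524.
Lab R: take in full, 19 k$ for value 56 — 26 left.
All 21 k$ of Lab B fit (value 31) — 5 remain.
5 k$ left: a 5/10 share of Lab Y gives 13×5/10 = 6.5.
Total value = 93.5.

93.5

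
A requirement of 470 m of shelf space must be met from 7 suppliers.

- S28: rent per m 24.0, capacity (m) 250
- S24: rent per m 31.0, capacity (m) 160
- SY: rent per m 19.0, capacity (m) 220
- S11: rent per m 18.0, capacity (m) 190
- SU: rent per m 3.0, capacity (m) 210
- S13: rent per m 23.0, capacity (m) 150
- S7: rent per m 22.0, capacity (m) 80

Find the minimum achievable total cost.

Cheapest first:
SU (3.0): use full 210 → 260 m to go.
S11 at 18.0: take all 190 m → 70 still needed.
Take 70 from SY at 19.0 to finish.
S7, S13, S28, S24: unused.
Cost = 210×3.0 + 190×18.0 + 70×19.0 = 5380.

5380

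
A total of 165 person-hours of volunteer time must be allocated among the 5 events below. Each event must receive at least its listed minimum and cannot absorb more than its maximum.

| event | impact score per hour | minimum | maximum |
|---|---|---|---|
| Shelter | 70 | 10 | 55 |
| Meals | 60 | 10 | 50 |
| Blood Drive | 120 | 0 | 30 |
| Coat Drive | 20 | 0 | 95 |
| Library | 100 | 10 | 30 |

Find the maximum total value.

13450

Meeting every minimum uses 10+10+0+0+10 = 30 person-hours, leaving 135.
Order the events by impact score per hour: Blood Drive 120 > Library 100 > Shelter 70 > Meals 60 > Coat Drive 20.
Give Blood Drive 30 more to hit its cap of 30 → 105 left.
Library: +20 to 30 (cap) → 85 left.
Give Shelter 45 more to hit its cap of 55 → 40 left.
Meals takes 40 more to reach its cap of 50 → 0 left.
Total = 70×55 + 60×50 + 120×30 + 100×30 = 13450.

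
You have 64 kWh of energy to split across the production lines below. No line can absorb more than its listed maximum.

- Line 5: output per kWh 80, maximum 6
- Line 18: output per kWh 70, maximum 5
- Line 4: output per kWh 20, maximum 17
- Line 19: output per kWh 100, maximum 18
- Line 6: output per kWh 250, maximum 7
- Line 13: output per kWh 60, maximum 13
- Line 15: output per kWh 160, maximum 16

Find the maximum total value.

7660

Highest output per kWh first: Line 6 250 > Line 15 160 > Line 19 100 > Line 5 80 > Line 18 70 > Line 13 60 > Line 4 20.
Line 6: +7 to 7 (cap) → 57 left.
Give Line 15 16 to hit its cap of 16 → 41 left.
Give Line 19 18 to hit its cap of 18 → 23 left.
Line 5: +6 to 6 (cap) → 17 left.
Line 18: +5 to 5 (cap) → 12 left.
Line 13 has room for 13 but only 12 remain, so it gets 12.
Total = 80×6 + 70×5 + 100×18 + 250×7 + 60×12 + 160×16 = 7660.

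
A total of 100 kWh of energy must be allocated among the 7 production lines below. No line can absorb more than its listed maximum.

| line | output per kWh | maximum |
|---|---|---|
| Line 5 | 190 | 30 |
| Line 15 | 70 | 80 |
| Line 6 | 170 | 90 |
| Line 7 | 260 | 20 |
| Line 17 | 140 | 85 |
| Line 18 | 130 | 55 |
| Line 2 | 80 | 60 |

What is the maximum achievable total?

19400

Order the production lines by output per kWh: Line 7 260 > Line 5 190 > Line 6 170 > Line 17 140 > Line 18 130 > Line 2 80 > Line 15 70.
Line 7 takes 20 to reach its cap of 20 ; 80 left.
Line 5 takes 30 to reach its cap of 30 ; 50 left.
Line 6 has room for 90 but only 50 remain, so it gets 50.
Total = 190×30 + 170×50 + 260×20 = 19400.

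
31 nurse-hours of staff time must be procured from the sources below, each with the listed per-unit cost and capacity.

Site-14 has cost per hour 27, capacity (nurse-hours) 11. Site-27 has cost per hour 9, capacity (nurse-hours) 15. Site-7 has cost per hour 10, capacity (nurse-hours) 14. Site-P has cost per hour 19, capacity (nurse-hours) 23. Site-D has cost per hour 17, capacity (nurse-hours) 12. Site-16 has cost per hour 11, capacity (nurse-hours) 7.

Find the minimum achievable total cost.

297

Use sources in increasing cost order.
Take 15 from Site-27 at 9 → need 16 more.
Take 14 from Site-7 at 10 → need 2 more.
Site-16 (11): take the remaining 2 → done.
Site-D, Site-P, Site-14: unused.
Cost = 15×9 + 14×10 + 2×11 = 297.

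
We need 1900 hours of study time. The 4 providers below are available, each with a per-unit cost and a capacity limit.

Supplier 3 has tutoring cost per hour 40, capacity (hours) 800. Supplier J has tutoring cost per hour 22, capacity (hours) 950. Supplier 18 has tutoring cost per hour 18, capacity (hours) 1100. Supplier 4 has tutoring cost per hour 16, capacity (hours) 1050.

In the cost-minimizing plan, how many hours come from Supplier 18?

Use providers in increasing cost order.
Supplier 4 (16): use full 1050 → 850 hours to go.
Supplier 18 (18): take the remaining 850 → done.
Supplier J, Supplier 3: unused.

850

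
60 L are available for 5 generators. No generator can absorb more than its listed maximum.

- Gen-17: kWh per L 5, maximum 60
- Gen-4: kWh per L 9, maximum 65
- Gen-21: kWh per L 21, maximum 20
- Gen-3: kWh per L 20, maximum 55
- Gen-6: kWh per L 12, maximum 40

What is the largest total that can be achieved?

1220

Highest kWh per L first: Gen-21 21 > Gen-3 20 > Gen-6 12 > Gen-4 9 > Gen-17 5.
Give Gen-21 20 to hit its cap of 20 — 40 left.
Gen-3 has room for 55 but only 40 remain, so it gets 40.
Total = 21×20 + 20×40 = 1220.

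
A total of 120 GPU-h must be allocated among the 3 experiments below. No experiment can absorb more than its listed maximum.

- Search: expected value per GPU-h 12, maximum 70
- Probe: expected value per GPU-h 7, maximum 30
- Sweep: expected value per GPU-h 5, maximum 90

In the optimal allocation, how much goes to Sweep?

Rank by expected value per GPU-h: Search 12 > Probe 7 > Sweep 5.
Search takes 70 to reach its cap of 70 ; 50 left.
Probe: +30 to 30 (cap) ; 20 left.
Sweep has room for 90 but only 20 remain, so it gets 20.

20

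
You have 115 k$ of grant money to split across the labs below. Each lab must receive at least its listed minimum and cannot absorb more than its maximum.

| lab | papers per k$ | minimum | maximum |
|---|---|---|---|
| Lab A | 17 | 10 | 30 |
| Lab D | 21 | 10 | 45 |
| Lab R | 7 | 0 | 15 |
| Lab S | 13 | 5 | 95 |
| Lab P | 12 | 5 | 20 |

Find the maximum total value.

1970

Meeting every minimum uses 10+10+0+5+5 = 30 k$, leaving 85.
Highest papers per k$ first: Lab D 21 > Lab A 17 > Lab S 13 > Lab P 12 > Lab R 7.
Lab D: +35 to 45 (cap) → 50 left.
Lab A takes 20 more to reach its cap of 30 → 30 left.
Lab S has room for 90 more but only 30 remain, so it gets 35.
Total = 17×30 + 21×45 + 13×35 + 12×5 = 1970.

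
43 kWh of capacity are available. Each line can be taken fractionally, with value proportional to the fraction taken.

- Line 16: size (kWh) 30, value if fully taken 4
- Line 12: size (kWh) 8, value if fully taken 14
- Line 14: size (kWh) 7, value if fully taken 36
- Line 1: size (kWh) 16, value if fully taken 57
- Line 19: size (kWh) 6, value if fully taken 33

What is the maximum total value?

Rank by value-to-size ratio: Line 19 33/6≈5.5, Line 14 36/7≈5.14, Line 1 57/16≈3.56, Line 12 14/8≈1.75, Line 16 4/30≈0.133.
Take all of Line 19 (6 kWh, value 33) → 37 kWh left.
All 7 kWh of Line 14 fit (value 36) → 30 remain.
Take all of Line 1 (16 kWh, value 57) → 14 kWh left.
All 8 kWh of Line 12 fit (value 14) → 6 remain.
Only 6 kWh remain; take 6/30 of Line 16 for value 4×6/30 = 0.8.
Total value = 140.8.

140.8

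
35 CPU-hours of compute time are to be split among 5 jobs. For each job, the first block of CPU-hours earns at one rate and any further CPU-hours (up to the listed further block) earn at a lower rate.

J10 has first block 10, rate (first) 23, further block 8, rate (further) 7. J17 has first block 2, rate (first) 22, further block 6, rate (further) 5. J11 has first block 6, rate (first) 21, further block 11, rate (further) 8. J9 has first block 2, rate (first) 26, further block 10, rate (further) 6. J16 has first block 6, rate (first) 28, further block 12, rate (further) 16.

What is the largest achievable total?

764

Treat each block as its own option and order by rate: J16/T1 28 > J9/T1 26 > J10/T1 23 > J17/T1 22 > J11/T1 21 > J16/T2 16 > J11/T2 8 > J10/T2 7 > J9/T2 6 > J17/T2 5.
Fill J16 T1 block (6 at 28) → 29 left.
J9/T1 (26): +2 → 27 left.
Fill J10 T1 block (10 at 23) → 17 left.
J17 T1 at 22: fill all 2 → 15 left.
Fill J11 T1 block (6 at 21) → 9 left.
9 remain; put them into J16 T2 at 16.
Total = 28×6 + 26×2 + 23×10 + 22×2 + 21×6 + 16×9 = 764.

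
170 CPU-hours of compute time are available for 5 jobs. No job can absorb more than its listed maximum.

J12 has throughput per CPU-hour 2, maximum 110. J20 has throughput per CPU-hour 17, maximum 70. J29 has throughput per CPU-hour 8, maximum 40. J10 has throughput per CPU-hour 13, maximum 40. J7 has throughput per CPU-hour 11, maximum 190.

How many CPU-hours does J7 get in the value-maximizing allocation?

60

Rank by throughput per CPU-hour: J20 17 > J10 13 > J7 11 > J29 8 > J12 2.
J20: +70 to 70 (cap) ; 100 left.
Give J10 40 to hit its cap of 40 ; 60 left.
J7 has room for 190 but only 60 remain, so it gets 60.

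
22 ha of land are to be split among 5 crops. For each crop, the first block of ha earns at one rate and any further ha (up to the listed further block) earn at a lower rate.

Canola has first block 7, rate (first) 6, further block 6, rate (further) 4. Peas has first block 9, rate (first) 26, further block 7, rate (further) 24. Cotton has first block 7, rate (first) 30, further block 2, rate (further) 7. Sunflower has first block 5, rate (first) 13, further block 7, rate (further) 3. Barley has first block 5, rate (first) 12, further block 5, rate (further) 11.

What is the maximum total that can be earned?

Treat each block as its own option and order by rate: Cotton/tier1 30 > Peas/tier1 26 > Peas/tier2 24 > Sunflower/tier1 13 > Barley/tier1 12 > Barley/tier2 11 > Cotton/tier2 7 > Canola/tier1 6 > Canola/tier2 4 > Sunflower/tier2 3.
Fill Cotton tier1 block (7 at 30) — 15 left.
Peas/tier1 (26): +9 — 6 left.
Peas tier2 at 24: only 6 left, fill 6.
Total = 30×7 + 26×9 + 24×6 = 588.

588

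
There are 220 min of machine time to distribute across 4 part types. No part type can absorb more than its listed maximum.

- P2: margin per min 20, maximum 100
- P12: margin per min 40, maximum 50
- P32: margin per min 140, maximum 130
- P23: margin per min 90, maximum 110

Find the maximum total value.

Rank by margin per min: P32 140 > P23 90 > P12 40 > P2 20.
Give P32 130 to hit its cap of 130 → 90 left.
Only 90 left; P23 takes them to reach 90.
Total = 140×130 + 90×90 = 26300.

26300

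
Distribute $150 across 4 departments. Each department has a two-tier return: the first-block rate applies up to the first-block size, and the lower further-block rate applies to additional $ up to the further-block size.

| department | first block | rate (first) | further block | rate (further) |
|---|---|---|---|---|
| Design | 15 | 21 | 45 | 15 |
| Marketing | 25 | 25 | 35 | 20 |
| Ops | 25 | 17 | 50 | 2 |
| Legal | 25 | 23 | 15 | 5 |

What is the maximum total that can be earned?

Treat each block as its own option and order by rate: Marketing/first 25 > Legal/first 23 > Design/first 21 > Marketing/second 20 > Ops/first 17 > Design/second 15 > Legal/second 5 > Ops/second 2.
Fill Marketing first block (25 at 25) → 125 left.
Legal/first (23): +25 → 100 left.
Design first at 21: fill all 15 → 85 left.
Marketing/second (20): +35 → 50 left.
Ops/first (17): +25 → 25 left.
Design/second: +25 of 45 at 15; pool empty.
Total = 25×25 + 23×25 + 21×15 + 20×35 + 17×25 + 15×25 = 3015.

3015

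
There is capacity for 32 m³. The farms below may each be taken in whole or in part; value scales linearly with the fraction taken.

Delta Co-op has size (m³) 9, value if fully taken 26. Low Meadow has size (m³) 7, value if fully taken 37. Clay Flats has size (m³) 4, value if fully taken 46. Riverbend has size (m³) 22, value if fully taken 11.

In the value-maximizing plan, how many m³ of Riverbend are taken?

Best value per unit of size first: Clay Flats 46/4≈11.5, Low Meadow 37/7≈5.29, Delta Co-op 26/9≈2.89, Riverbend 11/22≈0.5.
All 4 m³ of Clay Flats fit (value 46) — 28 remain.
All 7 m³ of Low Meadow fit (value 37) — 21 remain.
All 9 m³ of Delta Co-op fit (value 26) — 12 remain.
Fill the last 12 m³ with part of Riverbend: 12/22 of it earns 6.

12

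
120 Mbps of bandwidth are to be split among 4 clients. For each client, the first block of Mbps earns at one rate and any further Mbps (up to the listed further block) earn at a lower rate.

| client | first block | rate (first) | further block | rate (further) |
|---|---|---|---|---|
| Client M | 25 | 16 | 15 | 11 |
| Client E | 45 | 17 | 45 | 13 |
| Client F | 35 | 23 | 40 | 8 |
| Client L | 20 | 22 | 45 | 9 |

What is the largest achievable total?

Treat each block as its own option and order by rate: Client F/first 23 > Client L/first 22 > Client E/first 17 > Client M/first 16 > Client E/second 13 > Client M/second 11 > Client L/second 9 > Client F/second 8.
Fill Client F first block (35 at 23) ; 85 left.
Client L/first (22): +20 ; 65 left.
Client E first at 17: fill all 45 ; 20 left.
20 remain; put them into Client M first at 16.
Total = 23×35 + 22×20 + 17×45 + 16×20 = 2330.

2330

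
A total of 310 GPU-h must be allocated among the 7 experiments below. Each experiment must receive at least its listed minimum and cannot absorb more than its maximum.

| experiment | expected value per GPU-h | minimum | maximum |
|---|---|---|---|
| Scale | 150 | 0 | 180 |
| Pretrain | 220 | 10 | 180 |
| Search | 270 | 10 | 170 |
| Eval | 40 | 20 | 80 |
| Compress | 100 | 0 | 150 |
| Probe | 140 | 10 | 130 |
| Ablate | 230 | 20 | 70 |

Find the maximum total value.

Meeting every minimum uses 0+10+10+20+0+10+20 = 70 GPU-h, leaving 240.
Rank by expected value per GPU-h: Search 270 > Ablate 230 > Pretrain 220 > Scale 150 > Probe 140 > Compress 100 > Eval 40.
Search: +160 to 170 (cap) — 80 left.
Ablate: +50 to 70 (cap) — 30 left.
Pretrain: +30 (room for 170) → 40. Pool exhausted.
Total = 220×40 + 270×170 + 40×20 + 140×10 + 230×70 = 73000.

73000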